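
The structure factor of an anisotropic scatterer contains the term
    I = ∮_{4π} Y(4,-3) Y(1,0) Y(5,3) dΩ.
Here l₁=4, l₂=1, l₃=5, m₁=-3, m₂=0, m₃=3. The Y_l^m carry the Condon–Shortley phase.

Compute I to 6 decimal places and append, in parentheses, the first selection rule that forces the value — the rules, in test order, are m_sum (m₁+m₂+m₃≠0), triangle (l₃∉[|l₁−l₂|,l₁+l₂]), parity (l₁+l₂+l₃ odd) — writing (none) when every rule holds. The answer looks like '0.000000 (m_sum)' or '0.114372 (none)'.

-0.196426 (none)

m-sum 0 ✓  L=10 even ✓  3≤5≤5 ✓
Π(2lᵢ+1) = 9×3×11 = 297
triangle coeff Δ(4,1,5) = 1/495
Σ_t [0,0]: t=0:+1/576 = 1/576
(3j)²=5/99 [(4 1 5; 0 0 0)], sign=-1
Σ_t [0,0]: t=0:+1/5040 = 1/5040
(3j)²=16/495 [(4 1 5; -3 0 3)], sign=+1
⇒ 4πI² = 16/33
I = (-1)√(16/33/(4π)) = -0.19642560
No selection rule forces the value: the integral is nonzero (none).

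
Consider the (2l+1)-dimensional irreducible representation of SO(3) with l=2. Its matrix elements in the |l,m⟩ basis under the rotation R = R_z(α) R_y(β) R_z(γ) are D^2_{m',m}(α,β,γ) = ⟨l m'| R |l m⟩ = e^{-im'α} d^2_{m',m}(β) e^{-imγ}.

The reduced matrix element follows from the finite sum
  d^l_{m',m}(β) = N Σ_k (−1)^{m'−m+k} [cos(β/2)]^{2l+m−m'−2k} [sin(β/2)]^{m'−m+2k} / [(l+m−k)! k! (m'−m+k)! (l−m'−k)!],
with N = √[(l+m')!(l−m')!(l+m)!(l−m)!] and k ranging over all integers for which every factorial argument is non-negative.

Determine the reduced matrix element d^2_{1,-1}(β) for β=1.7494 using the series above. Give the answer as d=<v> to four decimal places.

d^2_{1,-1}(β=1.7494) via the finite sum:
c=cos(1.749400/2)=0.641227, s=sin(1.749400/2)=0.767351; N=√[6·1·1·6]=6.000000
k: max(0,(-1)−(1))=0 … min(2+(-1),2−(1))=1
  k=0: (−1)^2·6.0000/(2)·0.6412^2·0.7674^2 = +0.726329
  k=1: (−1)^3·6.0000/(6)·0.6412^0·0.7674^4 = -0.346718
d^2_{1,-1}(1.7494) = +0.726329 -0.346718 = +0.379611

d=0.3796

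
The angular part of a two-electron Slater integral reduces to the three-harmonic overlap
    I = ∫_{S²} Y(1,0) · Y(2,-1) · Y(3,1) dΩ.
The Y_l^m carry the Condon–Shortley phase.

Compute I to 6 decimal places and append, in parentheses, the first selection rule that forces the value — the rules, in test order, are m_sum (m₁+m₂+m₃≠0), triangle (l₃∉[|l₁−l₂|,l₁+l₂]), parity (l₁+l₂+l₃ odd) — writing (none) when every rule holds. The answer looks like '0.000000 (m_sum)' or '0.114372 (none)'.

-0.233597 (none)

Rules hold: Σm=0, L=6 even, 1≤3≤3.
N = 3·5·7 = 105
Δ = 0!·2!·4!/7! = 1/105
Racah Σ t=0..0: t=0:+1/4 = 1/4
⇒ 3j(1 2 3; 0 0 0)² = 3/35, sgn -1
Racah Σ t=0..0: t=0:+1/6 = 1/6
⇒ 3j(1 2 3; 0 -1 1)² = 8/105, sgn +1
4πI² = N·(3j₀)²·(3jₘ)² = 24/35
I = -1·√(0.685714/4π) = -0.23359668
No selection rule forces the value: the integral is nonzero (none).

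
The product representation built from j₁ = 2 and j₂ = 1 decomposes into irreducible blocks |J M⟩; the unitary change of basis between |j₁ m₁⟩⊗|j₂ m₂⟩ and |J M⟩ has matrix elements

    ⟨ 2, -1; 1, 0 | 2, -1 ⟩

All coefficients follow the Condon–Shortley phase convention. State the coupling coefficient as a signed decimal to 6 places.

-0.408248  (= −√(1/6))

√[5·1!3!1!/6! · 1!3!1!1!1!3!] = √(3/2)
  +(−1)^0/∏(0,1,3,1,0,0)! = 1/6  (running 1/6)
  +(−1)^1/∏(1,0,2,0,1,1)! = -1/2  (running -1/3)
⟨..|..⟩ = √(3/2)·(-1/3) = -0.408248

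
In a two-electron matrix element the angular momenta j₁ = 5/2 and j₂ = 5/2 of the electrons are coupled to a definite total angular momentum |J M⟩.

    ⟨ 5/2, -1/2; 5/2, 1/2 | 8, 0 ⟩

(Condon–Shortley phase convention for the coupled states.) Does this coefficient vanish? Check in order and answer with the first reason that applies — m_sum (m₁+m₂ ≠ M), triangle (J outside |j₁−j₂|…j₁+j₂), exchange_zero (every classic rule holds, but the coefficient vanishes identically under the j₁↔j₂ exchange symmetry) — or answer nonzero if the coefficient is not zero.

triangle

m-sum: m₁+m₂ = -1/2+1/2 = 0, M = 0  ✓
triangle: need |j₁−j₂| ≤ J ≤ j₁+j₂, i.e. J ∈ [0, 5]; J = 8 is outside ✗ ⇒ coefficient is 0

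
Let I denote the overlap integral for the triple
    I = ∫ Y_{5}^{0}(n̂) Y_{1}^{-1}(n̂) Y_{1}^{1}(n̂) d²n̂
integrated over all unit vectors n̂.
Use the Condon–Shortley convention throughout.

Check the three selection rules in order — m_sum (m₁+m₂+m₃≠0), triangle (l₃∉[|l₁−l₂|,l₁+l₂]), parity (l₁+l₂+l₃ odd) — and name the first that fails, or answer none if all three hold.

Σmᵢ = 0  ✓
l₃∈[|l₁−l₂|,l₁+l₂]=[4,6] required, l₃=1 fails  ✗
Σlᵢ = 7 ⇒ odd

triangle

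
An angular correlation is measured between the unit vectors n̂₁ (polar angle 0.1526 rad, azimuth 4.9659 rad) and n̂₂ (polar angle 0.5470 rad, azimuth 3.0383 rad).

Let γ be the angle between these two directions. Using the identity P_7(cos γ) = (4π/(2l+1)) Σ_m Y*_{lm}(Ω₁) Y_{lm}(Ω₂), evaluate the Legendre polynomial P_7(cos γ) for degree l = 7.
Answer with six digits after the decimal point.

Expand P_7 via completeness: Σ_{m} conj(Y_{7,m}) at Ω₁ times Y_{7,m} at Ω₂ —
  term(m=-7) = 0.00000 + 0.00000j   from Y*(Ω₁)=-0.00000 - 0.00000j, Y(Ω₂)=-0.00386 - 0.00341j
  term(m=-6) = 0.00000 - 0.00000j   from Y*(Ω₁)=-0.00000 - 0.00002j, Y(Ω₂)=0.02576 + 0.01838j
  term(m=-5) = -0.00004 - 0.00001j   from Y*(Ω₁)=0.00033 - 0.00010j, Y(Ω₂)=-0.10304 - 0.05851j
  term(m=-4) = 0.00016 + 0.00111j   from Y*(Ω₁)=0.00198 + 0.00319j, Y(Ω₂)=0.27237 + 0.11941j
  term(m=-3) = 0.01232 - 0.00674j   from Y*(Ω₁)=-0.02009 + 0.02111j, Y(Ω₂)=-0.45884 - 0.14692j
  term(m=-2) = -0.04664 - 0.04038j   from Y*(Ω₁)=-0.13747 - 0.07636j, Y(Ω₂)=0.38398 + 0.08047j
  term(m=-1) = 0.02085 - 0.05593j   from Y*(Ω₁)=0.13256 - 0.51164j, Y(Ω₂)=0.11233 + 0.01164j
  term(m=+0) = -0.33222 + 0.00000j   from Y*(Ω₁)=0.76405 + 0.00000j, Y(Ω₂)=-0.43481 + 0.00000j
  term(m=+1) = 0.02085 + 0.05593j   from Y*(Ω₁)=-0.13256 - 0.51164j, Y(Ω₂)=-0.11233 + 0.01164j
  term(m=+2) = -0.04664 + 0.04038j   from Y*(Ω₁)=-0.13747 + 0.07636j, Y(Ω₂)=0.38398 - 0.08047j
  term(m=+3) = 0.01232 + 0.00674j   from Y*(Ω₁)=0.02009 + 0.02111j, Y(Ω₂)=0.45884 - 0.14692j
  term(m=+4) = 0.00016 - 0.00111j   from Y*(Ω₁)=0.00198 - 0.00319j, Y(Ω₂)=0.27237 - 0.11941j
  term(m=+5) = -0.00004 + 0.00001j   from Y*(Ω₁)=-0.00033 - 0.00010j, Y(Ω₂)=0.10304 - 0.05851j
  term(m=+6) = 0.00000 + 0.00000j   from Y*(Ω₁)=-0.00000 + 0.00002j, Y(Ω₂)=0.02576 - 0.01838j
  term(m=+7) = 0.00000 - 0.00000j   from Y*(Ω₁)=0.00000 - 0.00000j, Y(Ω₂)=0.00386 - 0.00341j
Σ over m = -0.35893 - 0.00000j; ×(4π/15) → -0.30069 - 0.00000j. Real part: -0.300694

-0.300694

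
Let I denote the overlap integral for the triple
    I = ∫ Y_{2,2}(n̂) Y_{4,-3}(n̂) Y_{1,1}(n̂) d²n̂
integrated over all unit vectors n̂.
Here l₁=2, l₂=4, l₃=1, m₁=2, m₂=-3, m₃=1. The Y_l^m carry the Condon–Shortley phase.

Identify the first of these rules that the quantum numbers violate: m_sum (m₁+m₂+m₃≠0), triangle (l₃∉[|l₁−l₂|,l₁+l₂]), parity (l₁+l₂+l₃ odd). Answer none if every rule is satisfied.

m₁+m₂+m₃ = 2 − 3 + 1 = 0  ✓
triangle: need |l₁−l₂| ≤ l₃ ≤ l₁+l₂ = [2,6]; l₃=1 is outside  ✗
parity: l₁+l₂+l₃ = 7 is odd

triangle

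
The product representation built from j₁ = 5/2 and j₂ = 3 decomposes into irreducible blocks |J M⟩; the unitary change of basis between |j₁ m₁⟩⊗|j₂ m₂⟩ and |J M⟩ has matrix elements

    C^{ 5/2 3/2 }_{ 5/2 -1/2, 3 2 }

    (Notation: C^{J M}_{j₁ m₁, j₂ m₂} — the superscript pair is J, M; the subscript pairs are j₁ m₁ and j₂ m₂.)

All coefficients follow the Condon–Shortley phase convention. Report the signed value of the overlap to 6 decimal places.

j₁+j₂−J=3  J+j₁−j₂=2  J−j₁+j₂=3  j₁+j₂+J+1=9
(j₁±m₁, j₂±m₂, J±M) = (2,3,5,1,4,1)
P² = 288/7
sum k=2..3:
  [2] +1/12 = 1/12
  [3] −1/24 = -1/24
S = 1/24
C² = P²·S² = 1/14 ; C = +0.267261

+0.267261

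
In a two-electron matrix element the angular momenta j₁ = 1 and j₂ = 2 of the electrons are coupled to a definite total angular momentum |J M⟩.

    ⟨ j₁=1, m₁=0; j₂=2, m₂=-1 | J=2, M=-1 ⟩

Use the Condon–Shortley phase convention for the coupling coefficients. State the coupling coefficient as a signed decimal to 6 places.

+√(1/6) ≈ +0.408248

√[5·1!1!3!/6! · 1!1!1!3!1!3!] = √(3/2)
  +(−1)^0/∏(0,1,1,1,0,2)! = 1/2  (running 1/2)
  +(−1)^1/∏(1,0,0,0,1,3)! = -1/6  (running 1/3)
⟨..|..⟩ = √(3/2)·(1/3) = +0.408248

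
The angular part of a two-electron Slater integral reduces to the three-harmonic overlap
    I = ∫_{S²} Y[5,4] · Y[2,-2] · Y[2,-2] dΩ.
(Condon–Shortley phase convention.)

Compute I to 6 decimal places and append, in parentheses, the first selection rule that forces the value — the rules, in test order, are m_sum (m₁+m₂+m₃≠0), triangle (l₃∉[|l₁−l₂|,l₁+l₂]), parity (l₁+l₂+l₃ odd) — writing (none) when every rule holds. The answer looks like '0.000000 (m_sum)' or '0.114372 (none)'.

|5−2|≤2≤5+2 violated ⇒ I = 0

0.000000 (triangle)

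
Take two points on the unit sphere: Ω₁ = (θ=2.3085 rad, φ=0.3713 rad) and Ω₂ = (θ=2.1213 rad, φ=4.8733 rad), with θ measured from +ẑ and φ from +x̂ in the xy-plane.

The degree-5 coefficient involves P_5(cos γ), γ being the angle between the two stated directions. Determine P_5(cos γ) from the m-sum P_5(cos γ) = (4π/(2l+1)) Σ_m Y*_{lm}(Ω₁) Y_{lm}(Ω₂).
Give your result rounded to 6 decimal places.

Term-by-term m-sum for l=5 (normalisation 4π/11 = 1.142397):
  m=-5: Y*=(-0.029029, 0.098826)  Y=(0.150367, 0.144713)  product (-0.018667, 0.010659)
  m=-4: Y*=(-0.025309, -0.294959)  Y=(-0.324022, 0.243089)  product (0.079902, 0.089421)
  m=-3: Y*=(0.189961, 0.386422)  Y=(-0.145423, -0.277477)  product (0.079599, -0.108904)
  m=-2: Y*=(-0.164237, -0.150748)  Y=(-0.109379, 0.036468)  product (0.023462, 0.010499)
  m=-1: Y*=(-0.228754, -0.089067)  Y=(-0.055040, -0.339095)  product (-0.017612, 0.082472)
  m=+0: Y*=(0.296843, -0.000000)  Y=(-0.034393, 0.000000)  product (-0.010209, 0.000000)
  m=+1: Y*=(0.228754, -0.089067)  Y=(0.055040, -0.339095)  product (-0.017612, -0.082472)
  m=+2: Y*=(-0.164237, 0.150748)  Y=(-0.109379, -0.036468)  product (0.023462, -0.010499)
  m=+3: Y*=(-0.189961, 0.386422)  Y=(0.145423, -0.277477)  product (0.079599, 0.108904)
  m=+4: Y*=(-0.025309, 0.294959)  Y=(-0.324022, -0.243089)  product (0.079902, -0.089421)
  m=+5: Y*=(0.029029, 0.098826)  Y=(-0.150367, 0.144713)  product (-0.018667, -0.010659)
Σ over m = (0.283158, -0.000000); ×(4π/11) → (0.323479, -0.000000). Real part: 0.323479

0.323479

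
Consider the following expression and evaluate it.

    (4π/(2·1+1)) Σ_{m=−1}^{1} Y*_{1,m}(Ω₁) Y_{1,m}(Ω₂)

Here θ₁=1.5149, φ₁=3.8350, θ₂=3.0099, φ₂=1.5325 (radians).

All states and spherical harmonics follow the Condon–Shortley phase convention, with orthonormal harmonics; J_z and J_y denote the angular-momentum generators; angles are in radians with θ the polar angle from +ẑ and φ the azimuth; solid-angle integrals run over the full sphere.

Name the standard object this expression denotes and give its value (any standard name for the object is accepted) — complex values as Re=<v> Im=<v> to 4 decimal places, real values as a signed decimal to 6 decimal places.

This sum is the spherical-harmonic addition theorem: it equals the Legendre polynomial P_l(cos γ) of the angle γ between the two directions.
Addition theorem: P_1(cos γ) = (4π/3) Σ_m Y*_{lm}(Ω₁) Y_{lm}(Ω₂), m = −1…1:
  m=-1: (-0.26530 - 0.22048j) × (0.00174 - 0.04533j) = -0.01046 + 0.01164j  (running Σ = -0.01046 + 0.01164j)
  m=0: (0.02730 + 0.00000j) × (-0.48437 + 0.00000j) = -0.01322 + 0.00000j  (running Σ = -0.02368 + 0.01164j)
  m=1: (0.26530 - 0.22048j) × (-0.00174 - 0.04533j) = -0.01046 - 0.01164j  (running Σ = -0.03413 + 0.00000j)
Σ over m = -0.03413 + 0.00000j; ×(4π/3) → -0.14298 + 0.00000j. Real part: -0.142981

Legendre polynomial (addition theorem), -0.142981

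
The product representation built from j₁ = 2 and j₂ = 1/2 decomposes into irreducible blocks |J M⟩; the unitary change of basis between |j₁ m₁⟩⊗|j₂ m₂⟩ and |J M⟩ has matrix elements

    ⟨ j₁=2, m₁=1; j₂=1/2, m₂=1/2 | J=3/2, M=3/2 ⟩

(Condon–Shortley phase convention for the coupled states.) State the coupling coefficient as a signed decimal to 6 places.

j₁+j₂−J=1  J+j₁−j₂=3  J−j₁+j₂=0  j₁+j₂+J+1=5
(j₁±m₁, j₂±m₂, J±M) = (3,1,1,0,3,0)
P² = 36/5
sum k=1..1:
  [1] −1/6 = -1/6
S = -1/6
C² = P²·S² = 1/5 ; C = -0.447214

-0.447214  (= −√(1/5))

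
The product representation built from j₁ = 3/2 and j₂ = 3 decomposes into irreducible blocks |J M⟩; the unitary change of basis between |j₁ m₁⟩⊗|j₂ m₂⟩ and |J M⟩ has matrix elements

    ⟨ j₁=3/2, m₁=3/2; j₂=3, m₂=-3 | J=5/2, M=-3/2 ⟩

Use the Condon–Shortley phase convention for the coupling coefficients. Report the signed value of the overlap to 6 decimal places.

+0.566947

triangle: 2!×1!×4!/8! = 48/40320
(j±m)!: 3!×0!×0!×6!×1!×4! = 103680
prefactor² = (2J+1)×Δ×N² = 5184/7
  k=0: +1/(0!×2!×0!×0!×1!×4!) = 1/48
Σ = 1/48  ⇒  CG² = 5184/7×(1/48)² = 9/28
CG = +√(9/28) = +0.566947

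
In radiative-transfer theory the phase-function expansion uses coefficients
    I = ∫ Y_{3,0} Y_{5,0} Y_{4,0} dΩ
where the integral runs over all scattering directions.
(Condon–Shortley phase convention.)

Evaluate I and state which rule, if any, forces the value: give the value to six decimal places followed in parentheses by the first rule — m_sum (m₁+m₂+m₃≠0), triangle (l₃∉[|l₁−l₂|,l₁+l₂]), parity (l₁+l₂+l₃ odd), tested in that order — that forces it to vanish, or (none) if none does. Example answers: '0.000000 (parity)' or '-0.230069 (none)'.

0.148374 (none)

Rules hold: Σm=0, L=12 even, 2≤4≤8.
N = 7·11·9 = 693
Δ = 4!·2!·6!/13! = 1/180180
Racah Σ t=1..3: t=1:−1/576 t=2:+1/144 t=3:−1/576 = 1/288
⇒ 3j(3 5 4; 0 0 0)² = 20/1001, sgn +1
(m-triple is (0,0,0) — same symbol as above.)
4πI² = N·(3j₀)²·(3jₘ)² = 3600/13013
I = +1·√(0.276646/4π) = 0.14837393
No selection rule forces the value: the integral is nonzero (none).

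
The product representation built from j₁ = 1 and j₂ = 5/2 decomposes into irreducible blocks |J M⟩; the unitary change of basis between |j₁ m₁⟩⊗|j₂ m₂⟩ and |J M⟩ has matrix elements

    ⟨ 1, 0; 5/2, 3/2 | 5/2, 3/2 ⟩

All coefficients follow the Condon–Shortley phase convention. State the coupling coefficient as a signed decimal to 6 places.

-0.507093  (= −√(9/35))

√[6·1!1!4!/7! · 1!1!4!1!4!1!] = √(576/35)
  +(−1)^0/∏(0,1,1,4,0,0)! = 1/24  (running 1/24)
  +(−1)^1/∏(1,0,0,3,1,1)! = -1/6  (running -1/8)
⟨..|..⟩ = √(576/35)·(-1/8) = -0.507093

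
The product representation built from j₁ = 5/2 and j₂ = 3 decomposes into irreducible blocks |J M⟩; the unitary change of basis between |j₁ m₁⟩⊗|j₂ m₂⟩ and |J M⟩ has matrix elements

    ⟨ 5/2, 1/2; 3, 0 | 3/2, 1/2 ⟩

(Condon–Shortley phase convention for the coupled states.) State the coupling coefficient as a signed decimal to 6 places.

triangle: 4!×1!×2!/8! = 48/40320
(j±m)!: 3!×2!×3!×3!×2!×1! = 864
prefactor² = (2J+1)×Δ×N² = 144/35
  k=1: −1/(1!×3!×1!×2!×0!×0!) = -1/12
  k=2: +1/(2!×2!×0!×1!×1!×1!) = 1/4
Σ = 1/6  ⇒  CG² = 144/35×(1/6)² = 4/35
CG = +√(4/35) = +0.338062

+√(4/35) = +0.338062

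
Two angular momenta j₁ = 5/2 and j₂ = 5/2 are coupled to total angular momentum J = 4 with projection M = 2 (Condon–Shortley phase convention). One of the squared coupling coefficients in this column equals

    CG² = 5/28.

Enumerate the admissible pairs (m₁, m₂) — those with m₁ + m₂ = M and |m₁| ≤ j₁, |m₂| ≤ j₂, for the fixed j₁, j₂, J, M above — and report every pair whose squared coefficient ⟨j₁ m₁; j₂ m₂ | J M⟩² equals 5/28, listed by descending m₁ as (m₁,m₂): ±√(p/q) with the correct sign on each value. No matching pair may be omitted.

(3/2,1/2): +√(5/28); (1/2,3/2): −√(5/28)

Admissible pairs with m₁+m₂ = M = 2: (-1/2,5/2), (1/2,3/2), (3/2,1/2), (5/2,-1/2)
  (m₁,m₂)=(5/2,-1/2): CG² = 9/28, CG = +√(9/28)
  (m₁,m₂)=(3/2,1/2): CG² = 5/28, CG = +√(5/28)   ← matches the target
  (m₁,m₂)=(1/2,3/2): CG² = 5/28, CG = −√(5/28)   ← matches the target
  (m₁,m₂)=(-1/2,5/2): CG² = 9/28, CG = −√(9/28)
Pairs with CG² = 5/28: (3/2,1/2): +√(5/28); (1/2,3/2): −√(5/28)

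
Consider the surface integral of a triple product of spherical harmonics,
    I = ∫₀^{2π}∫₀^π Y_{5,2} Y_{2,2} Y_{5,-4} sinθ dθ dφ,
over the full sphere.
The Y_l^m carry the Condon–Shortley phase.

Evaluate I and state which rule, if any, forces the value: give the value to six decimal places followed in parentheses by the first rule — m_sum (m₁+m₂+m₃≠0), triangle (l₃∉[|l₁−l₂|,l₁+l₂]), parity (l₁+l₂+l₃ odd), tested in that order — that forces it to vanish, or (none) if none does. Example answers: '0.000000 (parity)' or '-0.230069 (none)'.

-0.137240 (none)

m-sum 0 ✓  L=12 even ✓  3≤5≤7 ✓
Π(2lᵢ+1) = 11×5×11 = 605
triangle coeff Δ(5,2,5) = 1/38610
Σ_t [0,2]: t=0:+1/2880 t=1:−1/576 t=2:+1/2880 = -1/960
(3j)²=10/429 [(5 2 5; 0 0 0)], sign=+1
Σ_t [2,2]: t=2:+1/20160 = 1/20160
(3j)²=12/715 [(5 2 5; 2 2 -4)], sign=-1
⇒ 4πI² = 40/169
I = (-1)√(40/169/(4π)) = -0.13724032
No selection rule forces the value: the integral is nonzero (none).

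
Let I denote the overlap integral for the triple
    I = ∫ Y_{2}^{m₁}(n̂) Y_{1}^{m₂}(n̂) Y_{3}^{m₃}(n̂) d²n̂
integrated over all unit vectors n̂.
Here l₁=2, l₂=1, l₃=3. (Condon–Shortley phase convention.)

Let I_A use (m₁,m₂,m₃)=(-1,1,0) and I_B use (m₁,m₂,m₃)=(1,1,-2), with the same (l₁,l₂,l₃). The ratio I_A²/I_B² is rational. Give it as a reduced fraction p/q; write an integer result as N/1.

3/10

l's match ⇒ only the (l;m) 3-j factors differ between A and B.
A: triangle coeff Δ(2,1,3) = 1/105; Σ_t [0,0]: t=0:+1/12 = 1/12; (3j)²=1/35 [(2 1 3; -1 1 0)], sign=-1
B: triangle coeff Δ(2,1,3) = 1/105; Σ_t [0,0]: t=0:+1/12 = 1/12; (3j)²=2/21 [(2 1 3; 1 1 -2)], sign=-1
I_A²/I_B² = (1/35)/(2/21) = 3/10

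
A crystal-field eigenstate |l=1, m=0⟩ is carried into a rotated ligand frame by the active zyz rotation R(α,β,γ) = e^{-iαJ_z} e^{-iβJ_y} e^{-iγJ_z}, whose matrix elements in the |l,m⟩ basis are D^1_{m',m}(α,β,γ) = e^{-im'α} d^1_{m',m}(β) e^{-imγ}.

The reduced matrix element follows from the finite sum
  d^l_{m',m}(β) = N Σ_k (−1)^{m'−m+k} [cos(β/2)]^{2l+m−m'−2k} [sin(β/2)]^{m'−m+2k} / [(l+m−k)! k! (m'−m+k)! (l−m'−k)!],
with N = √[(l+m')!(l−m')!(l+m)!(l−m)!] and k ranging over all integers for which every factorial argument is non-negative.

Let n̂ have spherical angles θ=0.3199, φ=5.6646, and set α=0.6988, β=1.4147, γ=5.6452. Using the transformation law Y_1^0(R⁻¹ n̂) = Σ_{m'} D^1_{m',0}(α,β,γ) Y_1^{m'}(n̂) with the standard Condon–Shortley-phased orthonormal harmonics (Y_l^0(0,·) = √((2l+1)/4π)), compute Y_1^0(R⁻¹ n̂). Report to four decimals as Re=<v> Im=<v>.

Need the full column D^1_{m',0} for m'=−1..1 at α=0.6988, β=1.4147, γ=5.6452.
cos(β/2)=0.760087, sin(β/2)=0.649822
d^1_{-1,0}: single k=1 term ⇒ +0.698510;  D = +0.534789+0.449351i
d^1_{0,0}: k∈[0..1] ⇒ +0.577732 -0.422268 = +0.155463;  D = +0.155463+0.000000i
d^1_{1,0}: single k=0 term ⇒ -0.698510;  D = -0.534789+0.449351i
Y_1^{m'}(θ=0.3199,φ=5.6646) and Σ D·Y over m':
  (+0.5348+0.4494i)·(+0.0885+0.0630i)  (+0.1555+0.0000i)·(+0.4638+0.0000i)  (-0.5348+0.4494i)·(-0.0885+0.0630i)
Y_1^0(R⁻¹ n̂) = +0.110159+0.000000i

Re=0.1102 Im=0.0000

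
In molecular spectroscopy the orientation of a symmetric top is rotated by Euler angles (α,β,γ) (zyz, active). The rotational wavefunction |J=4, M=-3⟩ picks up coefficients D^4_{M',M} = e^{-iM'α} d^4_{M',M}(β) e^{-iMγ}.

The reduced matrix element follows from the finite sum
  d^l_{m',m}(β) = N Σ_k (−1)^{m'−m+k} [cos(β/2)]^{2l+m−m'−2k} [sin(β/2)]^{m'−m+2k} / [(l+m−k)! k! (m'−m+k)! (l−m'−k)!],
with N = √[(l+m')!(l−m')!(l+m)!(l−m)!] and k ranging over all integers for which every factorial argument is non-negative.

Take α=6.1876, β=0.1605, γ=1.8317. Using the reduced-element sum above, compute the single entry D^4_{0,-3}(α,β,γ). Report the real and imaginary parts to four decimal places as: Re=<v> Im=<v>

Re=-0.0042 Im=0.0042

Split into d^4_{0,-3}(β=0.1605) × two z-phases.
With c≡cos(β/2)=0.996782 and s≡sin(β/2)=0.080164, N=[24·24·1·5040]^{1/2}=1703.830978
k: max(0,(-3)−(0))=0 … min(4+(-3),4−(0))=1
  k=0: (−1)^3·1703.8310/(144)·0.9968^5·0.0802^3 = -0.005998
  k=1: (−1)^4·1703.8310/(144)·0.9968^3·0.0802^5 = +0.000039
d^4_{0,-3}(0.1605) = -0.005998 +0.000039 = -0.005959
D = (+1.000000+0.000000i)·(-0.005959)·(+0.705204-0.709004i) = -0.004202+0.004225i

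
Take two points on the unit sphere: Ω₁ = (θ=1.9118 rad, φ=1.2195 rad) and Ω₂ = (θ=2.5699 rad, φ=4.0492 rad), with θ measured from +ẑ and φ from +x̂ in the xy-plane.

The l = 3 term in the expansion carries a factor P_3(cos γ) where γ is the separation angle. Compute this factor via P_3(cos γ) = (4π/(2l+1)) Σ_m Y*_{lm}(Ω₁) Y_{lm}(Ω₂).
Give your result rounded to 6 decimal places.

Term-by-term m-sum for l=3 (normalisation 4π/7 = 1.795196):
  term(m=-3) = -0.01369 - 0.01858j   from Y*(Ω₁)=-0.30360 - 0.17258j, Y(Ω₂)=0.06037 + 0.02687j
  term(m=-2) = 0.06199 + 0.04461j   from Y*(Ω₁)=0.23167 - 0.19616j, Y(Ω₂)=0.06089 + 0.24413j
  term(m=-1) = 0.05666 + 0.01827j   from Y*(Ω₁)=-0.04620 - 0.12605j, Y(Ω₂)=-0.27303 + 0.34949j
  term(m=+0) = -0.05127 + 0.00000j   from Y*(Ω₁)=0.30461 + 0.00000j, Y(Ω₂)=-0.16831 + 0.00000j
  term(m=+1) = 0.05666 - 0.01827j   from Y*(Ω₁)=0.04620 - 0.12605j, Y(Ω₂)=0.27303 + 0.34949j
  term(m=+2) = 0.06199 - 0.04461j   from Y*(Ω₁)=0.23167 + 0.19616j, Y(Ω₂)=0.06089 - 0.24413j
  term(m=+3) = -0.01369 + 0.01858j   from Y*(Ω₁)=0.30360 - 0.17258j, Y(Ω₂)=-0.06037 + 0.02687j
Accumulated sum 0.15866 + 0.00000j; after 4π/(2l+1) scaling, 0.28483 + 0.00000j ⇒ P_3 = 0.284833

0.284833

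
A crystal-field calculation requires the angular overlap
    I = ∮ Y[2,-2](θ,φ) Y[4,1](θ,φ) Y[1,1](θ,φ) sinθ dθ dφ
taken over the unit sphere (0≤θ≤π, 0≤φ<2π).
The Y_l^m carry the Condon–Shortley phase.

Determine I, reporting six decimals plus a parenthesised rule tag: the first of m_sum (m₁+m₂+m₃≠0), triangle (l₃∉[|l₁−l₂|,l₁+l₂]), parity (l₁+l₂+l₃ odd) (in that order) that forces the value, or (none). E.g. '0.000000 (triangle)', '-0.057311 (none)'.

0.000000 (triangle)

triangle: need 2≤l₃≤6, have 1; I=0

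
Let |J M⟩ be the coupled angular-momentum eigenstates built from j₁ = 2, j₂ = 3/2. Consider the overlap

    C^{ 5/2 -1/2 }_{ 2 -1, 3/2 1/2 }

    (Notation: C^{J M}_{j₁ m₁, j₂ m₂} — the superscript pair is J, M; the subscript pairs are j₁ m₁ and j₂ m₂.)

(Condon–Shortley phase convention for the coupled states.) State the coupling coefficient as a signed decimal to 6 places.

-0.597614

j₁+j₂−J=1  J+j₁−j₂=3  J−j₁+j₂=2  j₁+j₂+J+1=7
(j₁±m₁, j₂±m₂, J±M) = (1,3,2,1,2,3)
P² = 72/35
sum k=0..1:
  [0] +1/12 = 1/12
  [1] −1/2 = -1/2
S = -5/12
C² = P²·S² = 5/14 ; C = -0.597614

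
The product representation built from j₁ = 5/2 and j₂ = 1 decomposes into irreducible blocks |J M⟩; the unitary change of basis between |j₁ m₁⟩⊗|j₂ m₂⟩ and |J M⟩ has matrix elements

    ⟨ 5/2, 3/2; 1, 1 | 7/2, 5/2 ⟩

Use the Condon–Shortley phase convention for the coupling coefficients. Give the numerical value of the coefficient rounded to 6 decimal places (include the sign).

+√(5/7) ≈ +0.845154

triangle: 0!×5!×2!/8! = 240/40320
(j±m)!: 4!×1!×2!×0!×6!×1! = 34560
prefactor² = (2J+1)×Δ×N² = 11520/7
  k=0: +1/(0!×0!×1!×2!×4!×0!) = 1/48
Σ = 1/48  ⇒  CG² = 11520/7×(1/48)² = 5/7
CG = +√(5/7) = +0.845154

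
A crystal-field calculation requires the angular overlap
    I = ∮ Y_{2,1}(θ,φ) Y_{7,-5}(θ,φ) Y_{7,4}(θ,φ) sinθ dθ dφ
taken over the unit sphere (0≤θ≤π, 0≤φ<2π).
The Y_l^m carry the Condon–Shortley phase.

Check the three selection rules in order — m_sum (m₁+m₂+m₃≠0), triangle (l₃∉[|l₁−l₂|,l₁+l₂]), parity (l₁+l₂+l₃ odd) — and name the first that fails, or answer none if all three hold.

azimuthal sum: 1 − 5 + 4 = 0  ✓
5 ≤ 7 ≤ 9 (triangle on l)  ✓
L = 2 + 7 + 7 = 16 (even)  ✓

none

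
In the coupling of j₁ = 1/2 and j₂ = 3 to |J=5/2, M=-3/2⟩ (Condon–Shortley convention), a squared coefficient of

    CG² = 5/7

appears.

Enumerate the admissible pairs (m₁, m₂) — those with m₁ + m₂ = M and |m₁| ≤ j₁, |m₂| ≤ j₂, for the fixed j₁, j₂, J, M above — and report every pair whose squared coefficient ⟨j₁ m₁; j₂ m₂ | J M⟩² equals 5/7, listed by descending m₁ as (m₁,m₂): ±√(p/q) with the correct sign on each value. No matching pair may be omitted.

(1/2,-2): +√(5/7)

Admissible pairs with m₁+m₂ = M = -3/2: (-1/2,-1), (1/2,-2)
  (m₁,m₂)=(1/2,-2): CG² = 5/7, CG = +√(5/7)   ← matches the target
  (m₁,m₂)=(-1/2,-1): CG² = 2/7, CG = −√(2/7)
Pairs with CG² = 5/7: (1/2,-2): +√(5/7)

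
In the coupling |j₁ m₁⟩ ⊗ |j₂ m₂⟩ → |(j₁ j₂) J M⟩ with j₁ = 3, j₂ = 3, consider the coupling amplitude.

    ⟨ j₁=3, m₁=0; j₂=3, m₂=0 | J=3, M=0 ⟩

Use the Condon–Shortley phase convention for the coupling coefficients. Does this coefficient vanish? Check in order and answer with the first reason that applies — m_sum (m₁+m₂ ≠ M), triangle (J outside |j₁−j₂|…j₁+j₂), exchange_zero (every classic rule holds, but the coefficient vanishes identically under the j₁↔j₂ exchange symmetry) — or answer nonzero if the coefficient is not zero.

exchange_zero

m-sum: m₁+m₂ = 0+0 = 0, M = 0  ✓
triangle: |j₁−j₂| = 0 ≤ J = 3 ≤ j₁+j₂ = 6  ✓
exchange: j₁=j₂ and m₁=m₂, and (−1)^(j₁+j₂−J) = (−1)^3 = −1 forces ⟨j₁m₁;j₂m₂|JM⟩ = −⟨j₂m₂;j₁m₁|JM⟩ = −⟨j₁m₁;j₂m₂|JM⟩ ⇒ the coefficient vanishes identically
Racah sum check: Σ_k collapses to 0 ⇒ CG = 0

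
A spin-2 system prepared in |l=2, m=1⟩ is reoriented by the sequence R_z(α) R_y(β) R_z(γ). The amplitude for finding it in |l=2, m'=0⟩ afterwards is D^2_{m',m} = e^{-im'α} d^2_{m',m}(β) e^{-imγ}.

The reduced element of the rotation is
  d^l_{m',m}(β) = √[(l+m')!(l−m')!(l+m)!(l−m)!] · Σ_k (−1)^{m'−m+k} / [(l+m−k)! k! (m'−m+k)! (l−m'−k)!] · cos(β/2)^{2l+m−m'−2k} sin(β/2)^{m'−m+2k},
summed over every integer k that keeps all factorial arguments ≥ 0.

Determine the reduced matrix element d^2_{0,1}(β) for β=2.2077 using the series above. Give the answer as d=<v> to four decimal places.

d=-0.5856

d^2_{0,1}(β=2.2077) via the finite sum:
With c≡cos(β/2)=0.450162 and s≡sin(β/2)=0.892947, N=[2·2·6·1]^{1/2}=4.898979
The bounds max(0,m−m')=1 and min(l+m,l−m')=2 give 2 terms
  k=1: (−1)^0·4.8990/(2)·0.4502^3·0.8929^1 = +0.199529
  k=2: (−1)^1·4.8990/(2)·0.4502^1·0.8929^3 = -0.785093
d^2_{0,1}(2.2077) = +0.199529 -0.785093 = -0.585564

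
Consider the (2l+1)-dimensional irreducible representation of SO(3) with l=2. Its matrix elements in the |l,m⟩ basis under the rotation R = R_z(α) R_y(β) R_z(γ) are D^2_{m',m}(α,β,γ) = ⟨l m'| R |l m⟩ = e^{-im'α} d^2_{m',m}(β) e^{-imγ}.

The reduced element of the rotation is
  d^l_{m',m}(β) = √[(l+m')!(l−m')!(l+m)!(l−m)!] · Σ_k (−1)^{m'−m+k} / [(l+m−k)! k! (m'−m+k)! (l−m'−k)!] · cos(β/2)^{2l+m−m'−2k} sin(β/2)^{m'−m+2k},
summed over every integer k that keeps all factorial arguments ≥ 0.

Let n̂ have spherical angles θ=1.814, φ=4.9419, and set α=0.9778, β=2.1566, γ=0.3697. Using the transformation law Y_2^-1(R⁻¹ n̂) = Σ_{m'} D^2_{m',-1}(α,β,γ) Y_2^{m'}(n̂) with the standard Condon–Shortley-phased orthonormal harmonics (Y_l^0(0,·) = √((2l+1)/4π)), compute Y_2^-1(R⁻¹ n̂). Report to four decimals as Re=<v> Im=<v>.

Need the full column D^2_{m',-1} for m'=−2..2 at α=0.9778, β=2.1566, γ=0.3697.
cos(β/2)=0.472827, sin(β/2)=0.881155
d^2_{-2,-1}: single k=1 term ⇒ +0.186290;  D = -0.127595+0.135733i
d^2_{-1,-1}: k∈[0..1] ⇒ +0.049981 -0.520752 = -0.470770;  D = -0.104250-0.459082i
d^2_{0,-1}: k∈[0..1] ⇒ -0.228158 +0.792383 = +0.564226;  D = +0.526104+0.203875i
d^2_{1,-1}: k∈[0..1] ⇒ +0.520752 -0.602851 = -0.082099;  D = -0.067382+0.046904i
d^2_{2,-1}: single k=0 term ⇒ -0.646978;  D = +0.009771+0.646904i
Y_2^{m'}(θ=1.814,φ=4.9419) and Σ D·Y over m':
  (-0.1276+0.1357i)·(-0.3262+0.1612i)  (-0.1042-0.4591i)·(-0.0411-0.1758i)  (+0.5261+0.2039i)·(-0.2605+0.0000i)  (-0.0674+0.0469i)·(+0.0411-0.1758i)  (+0.0098+0.6469i)·(-0.3262-0.1612i)
Y_2^-1(R⁻¹ n̂) = -0.087173-0.279600i

Re=-0.0872 Im=-0.2796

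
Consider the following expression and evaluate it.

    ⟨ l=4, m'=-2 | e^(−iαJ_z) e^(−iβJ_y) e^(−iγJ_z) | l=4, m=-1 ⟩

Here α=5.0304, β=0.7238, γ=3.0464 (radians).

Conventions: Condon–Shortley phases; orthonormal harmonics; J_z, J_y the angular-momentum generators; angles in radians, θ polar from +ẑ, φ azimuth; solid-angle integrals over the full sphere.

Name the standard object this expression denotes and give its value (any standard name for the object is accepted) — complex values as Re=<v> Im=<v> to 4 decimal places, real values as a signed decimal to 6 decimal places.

Wigner D-matrix element, Re=0.2836 Im=0.1703

This is a Wigner D-matrix element — the rotation-matrix element ⟨l m'| R(α,β,γ) |l m⟩ in the angular-momentum basis.
D^4_{-2,-1}(5.0304,0.7238,3.0464) = e^{-i·-2·5.0304}·d^4_{-2,-1}(0.7238)·e^{-i·-1·3.0464}. Compute d first:
Half-angle: c=0.935226, s=0.354052. N=√(2·720·6·120)=1018.233765
k: max(0,(-1)−(-2))=1 … min(4+(-1),4−(-2))=3
  k=1: (−1)^0·1018.2338/(240)·0.9352^7·0.3541^1 = +0.939980
  k=2: (−1)^1·1018.2338/(48)·0.9352^5·0.3541^3 = -0.673580
  k=3: (−1)^2·1018.2338/(72)·0.9352^3·0.3541^5 = +0.064357
d^4_{-2,-1}(0.7238) = +0.939980 -0.673580 +0.064357 = +0.330757
D = (-0.804465-0.594000i)·(+0.330757)·(-0.995473+0.095049i) = +0.283552+0.170289i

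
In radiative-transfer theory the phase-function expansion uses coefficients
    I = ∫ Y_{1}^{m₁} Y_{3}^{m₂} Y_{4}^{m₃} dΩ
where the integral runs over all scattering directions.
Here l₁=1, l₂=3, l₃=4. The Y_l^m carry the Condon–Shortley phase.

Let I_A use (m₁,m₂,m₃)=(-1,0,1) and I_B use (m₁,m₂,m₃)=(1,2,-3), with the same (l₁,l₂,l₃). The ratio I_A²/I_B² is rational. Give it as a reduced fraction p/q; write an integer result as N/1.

10/21

Shared (l₁,l₂,l₃)=(1,3,4): N and (l;000)² cancel in I_A²/I_B².
A: Δ = 0!·2!·6!/9! = 1/252; Racah Σ t=0..0: t=0:+1/72 = 1/72; ⇒ 3j(1 3 4; -1 0 1)² = 5/126, sgn -1
B: Δ = 0!·2!·6!/9! = 1/252; Racah Σ t=0..0: t=0:+1/240 = 1/240; ⇒ 3j(1 3 4; 1 2 -3)² = 1/12, sgn -1
I_A²/I_B² = (5/126)/(1/12) = 10/21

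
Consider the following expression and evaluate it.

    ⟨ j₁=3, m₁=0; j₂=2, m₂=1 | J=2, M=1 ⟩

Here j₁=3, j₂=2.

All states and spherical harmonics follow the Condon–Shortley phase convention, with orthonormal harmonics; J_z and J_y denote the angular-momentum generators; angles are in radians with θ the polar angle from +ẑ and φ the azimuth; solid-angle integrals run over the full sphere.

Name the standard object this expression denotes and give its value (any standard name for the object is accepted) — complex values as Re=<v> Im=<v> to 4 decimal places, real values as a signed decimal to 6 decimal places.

Clebsch–Gordan coefficient, +√(2/7) ≈ +0.534522

This is a Clebsch–Gordan (vector-coupling) coefficient.
j₁+j₂−J=3  J+j₁−j₂=3  J−j₁+j₂=1  j₁+j₂+J+1=8
(j₁±m₁, j₂±m₂, J±M) = (3,3,3,1,3,1)
P² = 81/14
sum k=2..3:
  [2] +1/4 = 1/4
  [3] −1/36 = -1/36
S = 2/9
C² = P²·S² = 2/7 ; C = +0.534522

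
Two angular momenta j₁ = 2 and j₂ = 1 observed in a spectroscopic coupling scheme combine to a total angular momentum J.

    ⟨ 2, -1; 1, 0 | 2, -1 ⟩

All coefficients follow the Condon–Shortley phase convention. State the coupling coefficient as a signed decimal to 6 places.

j₁+j₂−J=1  J+j₁−j₂=3  J−j₁+j₂=1  j₁+j₂+J+1=6
(j₁±m₁, j₂±m₂, J±M) = (1,3,1,1,1,3)
P² = 3/2
sum k=0..1:
  [0] +1/6 = 1/6
  [1] −1/2 = -1/2
S = -1/3
C² = P²·S² = 1/6 ; C = -0.408248

-0.408248  (= −√(1/6))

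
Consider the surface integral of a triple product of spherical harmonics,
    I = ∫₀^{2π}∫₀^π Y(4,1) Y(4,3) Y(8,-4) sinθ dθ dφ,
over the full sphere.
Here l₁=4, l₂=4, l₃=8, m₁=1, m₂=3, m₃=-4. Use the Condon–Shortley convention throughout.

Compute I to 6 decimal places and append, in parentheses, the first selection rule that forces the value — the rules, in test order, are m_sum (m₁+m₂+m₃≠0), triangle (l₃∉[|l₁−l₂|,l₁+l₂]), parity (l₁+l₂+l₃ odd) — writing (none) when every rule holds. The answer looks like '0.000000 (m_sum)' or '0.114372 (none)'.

m-sum 0 ✓  L=16 even ✓  0≤8≤8 ✓
Π(2lᵢ+1) = 9×9×17 = 1377
triangle coeff Δ(4,4,8) = 1/218790
Σ_t [0,0]: t=0:+1/331776 = 1/331776
(3j)²=490/21879 [(4 4 8; 0 0 0)], sign=+1
Σ_t [0,0]: t=0:+1/3628800 = 1/3628800
(3j)²=16/1105 [(4 4 8; 1 3 -4)], sign=+1
⇒ 4πI² = 14112/31603
I = (+1)√(14112/31603/(4π)) = 0.18850601
No selection rule forces the value: the integral is nonzero (none).

0.188506 (none)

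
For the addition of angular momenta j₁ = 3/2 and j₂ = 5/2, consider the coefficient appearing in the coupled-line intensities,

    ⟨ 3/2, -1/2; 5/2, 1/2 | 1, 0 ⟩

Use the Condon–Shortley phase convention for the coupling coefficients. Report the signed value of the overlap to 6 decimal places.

√[3·3!0!2!/6! · 1!2!3!2!1!1!] = √(6/5)
  +(−1)^2/∏(2,1,0,1,0,1)! = 1/2  (running 1/2)
⟨..|..⟩ = √(6/5)·(1/2) = +0.547723

+0.547723  (= +√(3/10))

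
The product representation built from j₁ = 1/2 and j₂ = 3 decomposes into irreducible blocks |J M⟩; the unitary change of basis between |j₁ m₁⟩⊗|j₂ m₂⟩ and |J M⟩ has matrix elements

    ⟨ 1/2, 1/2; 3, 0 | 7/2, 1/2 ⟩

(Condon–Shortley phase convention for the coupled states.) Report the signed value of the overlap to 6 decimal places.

triangle: 0!*1!*6!/8! = 720/40320
(j±m)!: 1!*0!*3!*3!*4!*3! = 5184
prefactor² = (2J+1)*Δ*N² = 5184/7
  k=0: +1/(0!*0!*0!*3!*1!*3!) = 1/36
Σ = 1/36  ⇒  CG² = 5184/7*(1/36)² = 4/7
CG = +√(4/7) = +0.755929

+√(4/7) ≈ +0.755929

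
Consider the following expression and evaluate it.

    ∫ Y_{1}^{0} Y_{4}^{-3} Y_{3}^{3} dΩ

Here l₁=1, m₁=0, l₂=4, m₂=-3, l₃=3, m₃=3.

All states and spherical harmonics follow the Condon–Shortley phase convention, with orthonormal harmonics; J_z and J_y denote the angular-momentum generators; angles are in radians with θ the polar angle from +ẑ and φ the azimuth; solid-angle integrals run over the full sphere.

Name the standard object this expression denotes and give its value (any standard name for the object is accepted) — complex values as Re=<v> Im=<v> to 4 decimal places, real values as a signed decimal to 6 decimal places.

Gaunt coefficient, -0.162868

This is a Gaunt coefficient — the integral of a triple product of spherical harmonics over the sphere.
Rules hold: Σm=0, L=8 even, 3≤3≤5.
N = 3·9·7 = 189
Δ = 2!·0!·6!/9! = 1/252
Racah Σ t=1..1: t=1:−1/36 = -1/36
⇒ 3j(1 4 3; 0 0 0)² = 4/63, sgn +1
Racah Σ t=1..1: t=1:−1/720 = -1/720
⇒ 3j(1 4 3; 0 -3 3)² = 1/36, sgn -1
4πI² = N·(3j₀)²·(3jₘ)² = 1/3
I = -1·√(0.333333/4π) = -0.16286750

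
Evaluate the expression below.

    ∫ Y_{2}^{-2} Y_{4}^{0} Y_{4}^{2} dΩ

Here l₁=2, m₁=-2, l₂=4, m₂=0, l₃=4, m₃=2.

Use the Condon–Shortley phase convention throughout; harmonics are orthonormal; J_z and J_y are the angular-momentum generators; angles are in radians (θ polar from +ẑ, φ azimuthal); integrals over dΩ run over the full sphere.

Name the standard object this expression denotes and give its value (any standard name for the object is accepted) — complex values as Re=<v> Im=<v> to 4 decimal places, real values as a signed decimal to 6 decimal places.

Gaunt coefficient, -0.190365

This is a Gaunt coefficient — the integral of a triple product of spherical harmonics over the sphere.
Checks pass: Σm=0; 10 even; l₃=4∈[2,6].
(2·2+1)(2·4+1)(2·4+1) = 405
Δ: 2! 2! 6! / 11! → 1/13860
sum: t=0:+1/192 t=1:−1/36 t=2:+1/192 = -5/288
3j²(2 4 4; 0 0 0) = Δ·Π!·Σ² = 20/693  (sign -1)
sum: t=2:+1/192 = 1/192
3j²(2 4 4; -2 0 2) = Δ·Π!·Σ² = 3/77  (sign +1)
combine: 4πI² = 405·20/693·3/77 = 2700/5929
take √, sign -1: I = -0.19036462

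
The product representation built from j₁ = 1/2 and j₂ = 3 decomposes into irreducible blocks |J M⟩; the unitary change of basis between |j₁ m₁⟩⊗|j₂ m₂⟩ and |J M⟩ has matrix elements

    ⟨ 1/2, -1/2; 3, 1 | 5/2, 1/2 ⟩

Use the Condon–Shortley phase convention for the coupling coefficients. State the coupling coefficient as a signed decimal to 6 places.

√[6·1!0!5!/7! · 0!1!4!2!3!2!] = √(576/7)
  +(−1)^1/∏(1,0,0,3,0,2)! = -1/12  (running -1/12)
⟨..|..⟩ = √(576/7)·(-1/12) = -0.755929

−√(4/7) = -0.755929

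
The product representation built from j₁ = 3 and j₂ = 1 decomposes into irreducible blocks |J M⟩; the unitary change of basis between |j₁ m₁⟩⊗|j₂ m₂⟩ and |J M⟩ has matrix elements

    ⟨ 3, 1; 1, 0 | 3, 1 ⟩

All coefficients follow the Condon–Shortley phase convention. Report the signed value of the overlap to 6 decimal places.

triangle: 1!*5!*1!/8! = 120/40320
(j±m)!: 4!*2!*1!*1!*4!*2! = 2304
prefactor² = (2J+1)*Δ*N² = 48
  k=0: +1/(0!*1!*2!*1!*3!*0!) = 1/12
  k=1: −1/(1!*0!*1!*0!*4!*1!) = -1/24
Σ = 1/24  ⇒  CG² = 48*(1/24)² = 1/12
CG = +√(1/12) = +0.288675

+0.288675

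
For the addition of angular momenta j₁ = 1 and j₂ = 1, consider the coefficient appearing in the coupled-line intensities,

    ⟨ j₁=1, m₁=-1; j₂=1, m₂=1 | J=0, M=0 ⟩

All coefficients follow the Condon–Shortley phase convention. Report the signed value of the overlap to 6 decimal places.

√[1·2!0!0!/3! · 0!2!2!0!0!0!] = √(4/3)
  +(−1)^2/∏(2,0,0,0,0,0)! = 1/2  (running 1/2)
⟨..|..⟩ = √(4/3)·(1/2) = +0.577350

+0.577350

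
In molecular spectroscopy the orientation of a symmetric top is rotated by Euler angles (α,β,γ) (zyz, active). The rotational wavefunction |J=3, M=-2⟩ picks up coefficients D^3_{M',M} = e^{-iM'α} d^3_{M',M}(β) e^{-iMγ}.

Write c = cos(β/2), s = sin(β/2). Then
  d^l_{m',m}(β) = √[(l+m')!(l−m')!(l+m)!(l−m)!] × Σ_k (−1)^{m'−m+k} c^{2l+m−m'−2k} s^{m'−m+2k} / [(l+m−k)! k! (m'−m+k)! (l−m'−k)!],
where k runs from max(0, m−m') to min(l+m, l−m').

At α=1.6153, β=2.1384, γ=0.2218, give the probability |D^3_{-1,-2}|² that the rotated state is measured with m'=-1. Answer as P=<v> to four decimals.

First d^3_{-1,-2}(β=2.1384), then the phase factors e^{-i(-1)α} and e^{-i(-2)γ}:
Half-angle: c=0.480826, s=0.876816. N=√(2·24·1·120)=75.894664
The bounds max(0,m−m')=0 and min(l+m,l−m')=1 give 2 terms
  k=0: (−1)^1·75.8947/(24)·0.4808^5·0.8768^1 = -0.071260
  k=1: (−1)^2·75.8947/(12)·0.4808^3·0.8768^3 = +0.473935
d^3_{-1,-2}(2.1384) = -0.071260 +0.473935 = +0.402675
|D^3_{-1,-2}|² = |d^3_{-1,-2}(β)|² = (+0.402675)² = 0.162147 (the z-rotation phases have unit modulus)

P=0.1621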